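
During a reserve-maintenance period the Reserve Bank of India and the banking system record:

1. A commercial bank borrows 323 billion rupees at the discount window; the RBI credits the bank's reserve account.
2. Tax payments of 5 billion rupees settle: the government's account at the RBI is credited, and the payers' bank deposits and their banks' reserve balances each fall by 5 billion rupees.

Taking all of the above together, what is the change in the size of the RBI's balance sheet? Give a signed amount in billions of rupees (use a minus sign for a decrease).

Discount-window loan 323 billion rupees: an RBI asset is acquired → +323B.
Government account inflow 5 billion rupees: only the composition of liabilities changes → 0.
Net: 323 + 0 = +323 billion.

+323 billion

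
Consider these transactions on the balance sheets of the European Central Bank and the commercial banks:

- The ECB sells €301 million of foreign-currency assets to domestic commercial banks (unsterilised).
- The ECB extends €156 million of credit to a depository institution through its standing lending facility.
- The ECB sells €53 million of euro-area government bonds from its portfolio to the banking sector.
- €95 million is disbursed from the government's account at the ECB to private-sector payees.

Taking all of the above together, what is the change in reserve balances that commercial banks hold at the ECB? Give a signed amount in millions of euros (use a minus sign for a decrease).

FX sale €301 million: the buying banks pay out of their reserve balances → −€301M.
Discount-window loan €156 million: the loan is credited to the bank's reserve account → +€156M.
OMO sale (to banks) €53 million: the buying banks pay out of their reserve balances → −€53M.
Government spending €95 million: government payments flow into bank reserve accounts → +€95M.
Net: −301 + 156 − 53 + 95 = -€103 million.

-€103 million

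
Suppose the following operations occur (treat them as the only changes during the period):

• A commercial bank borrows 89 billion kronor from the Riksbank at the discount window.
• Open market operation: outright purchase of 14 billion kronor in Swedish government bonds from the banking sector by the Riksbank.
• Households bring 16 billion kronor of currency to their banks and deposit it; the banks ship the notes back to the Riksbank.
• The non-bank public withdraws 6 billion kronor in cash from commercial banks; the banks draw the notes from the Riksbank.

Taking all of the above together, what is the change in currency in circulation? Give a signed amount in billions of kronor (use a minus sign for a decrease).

-10 billion

Riksbank balance sheet:
  Assets:      Securities +14B, Loans to banks +89B
  Liabilities: Bank reserves +113B, Currency in circulation −10B
So the change in currency in circulation is -10 billion.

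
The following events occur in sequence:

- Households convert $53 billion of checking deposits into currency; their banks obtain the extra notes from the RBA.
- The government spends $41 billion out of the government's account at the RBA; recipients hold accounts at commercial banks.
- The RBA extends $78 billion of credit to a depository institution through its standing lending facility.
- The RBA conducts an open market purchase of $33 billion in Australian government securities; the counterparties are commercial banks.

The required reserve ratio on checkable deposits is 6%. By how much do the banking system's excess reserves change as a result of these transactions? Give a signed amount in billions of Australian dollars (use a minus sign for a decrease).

Currency withdrawal $53 billion: reserves −$53B, deposits −$53B.
Government spending $41 billion: reserves +$41B, deposits +$41B.
Discount-window loan $78 billion: reserves +$78B, deposits 0.
OMO purchase (from banks) $33 billion: reserves +$33B, deposits 0.
Totals: Δreserves = +$99B, Δdeposits = −$12B.
Δrequired reserves = 6% × −$12B = −$0.72B.
Δexcess reserves = Δreserves − Δrequired = +$99B − (−$0.72B) = +$99.72 billion.

+$99.72 billion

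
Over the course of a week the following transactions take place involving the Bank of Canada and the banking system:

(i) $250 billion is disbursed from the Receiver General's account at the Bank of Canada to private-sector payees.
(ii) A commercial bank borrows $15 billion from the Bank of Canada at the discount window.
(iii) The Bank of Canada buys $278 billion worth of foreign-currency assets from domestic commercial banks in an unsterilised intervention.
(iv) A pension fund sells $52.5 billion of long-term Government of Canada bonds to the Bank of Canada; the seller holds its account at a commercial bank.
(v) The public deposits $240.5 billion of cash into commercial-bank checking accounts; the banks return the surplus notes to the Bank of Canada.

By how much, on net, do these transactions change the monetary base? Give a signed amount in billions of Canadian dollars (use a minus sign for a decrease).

+$595.5 billion

Bank of Canada balance sheet:
  Assets:      Securities +$52.5B, Loans to banks +$15B, Foreign assets +$278B
  Liabilities: Bank reserves +$836B, Currency in circulation −$240.5B, Government deposits −$250B
Monetary base = currency + reserves: −$240.5B + (+$836B) = +$595.5 billion.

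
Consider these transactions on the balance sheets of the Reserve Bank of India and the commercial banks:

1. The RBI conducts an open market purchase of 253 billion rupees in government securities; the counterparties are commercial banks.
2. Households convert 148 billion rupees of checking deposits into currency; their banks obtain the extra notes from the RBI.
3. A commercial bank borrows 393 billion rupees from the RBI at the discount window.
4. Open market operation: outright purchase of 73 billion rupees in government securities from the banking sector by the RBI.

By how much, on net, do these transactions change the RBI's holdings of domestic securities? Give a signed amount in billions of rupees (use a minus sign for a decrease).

OMO purchase (from banks) 253 billion rupees: securities added to the RBI's portfolio → +253B.
Currency withdrawal 148 billion rupees: the RBI's securities portfolio is untouched → 0.
Discount-window loan 393 billion rupees: the RBI's securities portfolio is untouched → 0.
OMO purchase (from banks) 73 billion rupees: securities added to the RBI's portfolio → +73B.
Net: 253 + 0 + 0 + 73 = +326 billion.

+326 billion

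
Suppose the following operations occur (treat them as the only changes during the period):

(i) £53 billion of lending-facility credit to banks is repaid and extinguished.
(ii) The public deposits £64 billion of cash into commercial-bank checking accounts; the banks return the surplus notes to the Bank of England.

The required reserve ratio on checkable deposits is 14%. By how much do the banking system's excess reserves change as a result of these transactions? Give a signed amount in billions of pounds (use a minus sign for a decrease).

Discount-window repayment £53 billion: reserves −£53B, deposits 0.
Currency deposit £64 billion: reserves +£64B, deposits +£64B.
Totals: Δreserves = +£11B, Δdeposits = +£64B.
Δrequired reserves = 14% × +£64B = +£8.96B.
Δexcess reserves = Δreserves − Δrequired = +£11B − (+£8.96B) = +£2.04 billion.

+£2.04 billion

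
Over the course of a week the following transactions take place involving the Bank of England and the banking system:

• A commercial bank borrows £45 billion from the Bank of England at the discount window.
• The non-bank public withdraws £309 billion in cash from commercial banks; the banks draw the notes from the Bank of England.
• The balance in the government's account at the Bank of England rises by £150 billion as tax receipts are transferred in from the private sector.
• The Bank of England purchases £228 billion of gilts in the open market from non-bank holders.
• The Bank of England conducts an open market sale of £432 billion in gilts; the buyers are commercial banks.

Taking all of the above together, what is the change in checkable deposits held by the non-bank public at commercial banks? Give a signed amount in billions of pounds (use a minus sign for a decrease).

-£231 billion

Discount-window loan £45 billion: the counterparty is a bank, so public deposits are unchanged → 0.
Currency withdrawal £309 billion: non-bank counterparties' bank balances fall → −£309B.
Government account inflow £150 billion: non-bank counterparties' bank balances fall → −£150B.
Asset purchase (from non-banks) £228 billion: non-bank counterparties' bank balances rise → +£228B.
OMO sale (to banks) £432 billion: the counterparty is a bank, so public deposits are unchanged → 0.
Net: 0 − 309 − 150 + 228 + 0 = -£231 billion.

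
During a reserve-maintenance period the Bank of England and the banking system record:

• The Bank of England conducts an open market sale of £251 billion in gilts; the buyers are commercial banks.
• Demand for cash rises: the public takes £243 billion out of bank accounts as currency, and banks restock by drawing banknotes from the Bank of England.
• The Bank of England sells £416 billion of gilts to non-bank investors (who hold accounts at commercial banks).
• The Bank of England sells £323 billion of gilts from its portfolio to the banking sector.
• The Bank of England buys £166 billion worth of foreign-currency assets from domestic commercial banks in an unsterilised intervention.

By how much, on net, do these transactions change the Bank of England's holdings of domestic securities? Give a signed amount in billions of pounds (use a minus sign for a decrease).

OMO sale (to banks) £251 billion: securities removed from the Bank of England's portfolio → −£251B.
Currency withdrawal £243 billion: the Bank of England's securities portfolio is untouched → 0.
Asset sale (to non-banks) £416 billion: securities removed from the Bank of England's portfolio → −£416B.
OMO sale (to banks) £323 billion: securities removed from the Bank of England's portfolio → −£323B.
FX purchase £166 billion: the Bank of England's securities portfolio is untouched → 0.
Net: −251 + 0 − 416 − 323 + 0 = -£990 billion.

-£990 billion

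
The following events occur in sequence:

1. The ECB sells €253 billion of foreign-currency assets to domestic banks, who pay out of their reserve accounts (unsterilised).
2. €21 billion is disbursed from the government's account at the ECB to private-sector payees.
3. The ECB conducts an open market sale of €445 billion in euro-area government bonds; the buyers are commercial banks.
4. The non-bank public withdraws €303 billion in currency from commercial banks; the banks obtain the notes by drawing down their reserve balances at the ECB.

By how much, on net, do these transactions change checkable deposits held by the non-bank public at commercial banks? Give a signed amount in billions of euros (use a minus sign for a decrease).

-€282 billion

ECB balance sheet:
  Assets:      Securities −€445B, Foreign assets −€253B
  Liabilities: Bank reserves −€980B, Currency in circulation +€303B, Government deposits −€21B
Commercial banking system:
  Assets:      Reserves at CB −€980B, Securities +€445B, Foreign assets +€253B
  Liabilities: Checkable deposits −€282B
So the change in checkable deposits held by the non-bank public at commercial banks is -€282 billion.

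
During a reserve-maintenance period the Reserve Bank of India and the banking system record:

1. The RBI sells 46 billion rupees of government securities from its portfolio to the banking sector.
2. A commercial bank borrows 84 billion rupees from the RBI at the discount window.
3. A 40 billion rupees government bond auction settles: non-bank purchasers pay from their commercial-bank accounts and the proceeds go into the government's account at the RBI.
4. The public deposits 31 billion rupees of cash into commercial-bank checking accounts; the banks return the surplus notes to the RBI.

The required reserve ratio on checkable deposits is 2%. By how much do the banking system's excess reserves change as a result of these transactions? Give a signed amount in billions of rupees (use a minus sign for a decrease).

+29.18 billion

OMO sale (to banks) 46 billion rupees: reserves −46B, deposits 0.
Discount-window loan 84 billion rupees: reserves +84B, deposits 0.
Government account inflow 40 billion rupees: reserves −40B, deposits −40B.
Currency deposit 31 billion rupees: reserves +31B, deposits +31B.
Totals: Δreserves = +29B, Δdeposits = −9B.
Δrequired reserves = 2% × −9B = −0.18B.
Δexcess reserves = Δreserves − Δrequired = +29B − (−0.18B) = +29.18 billion.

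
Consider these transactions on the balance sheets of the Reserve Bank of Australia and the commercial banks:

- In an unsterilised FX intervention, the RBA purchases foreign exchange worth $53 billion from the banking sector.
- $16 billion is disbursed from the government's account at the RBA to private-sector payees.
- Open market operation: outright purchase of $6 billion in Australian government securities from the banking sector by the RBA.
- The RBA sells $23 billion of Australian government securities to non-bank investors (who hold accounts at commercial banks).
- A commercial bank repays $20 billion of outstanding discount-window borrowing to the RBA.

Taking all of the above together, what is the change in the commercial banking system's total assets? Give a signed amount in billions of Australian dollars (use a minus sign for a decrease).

RBA balance sheet:
  Assets:      Securities −$17B, Loans to banks −$20B, Foreign assets +$53B
  Liabilities: Bank reserves +$32B, Government deposits −$16B
Commercial banking system:
  Assets:      Reserves at CB +$32B, Securities −$6B, Foreign assets −$53B
  Liabilities: Checkable deposits −$7B, Borrowings from CB −$20B
Change in total bank assets = -$27 billion.

-$27 billion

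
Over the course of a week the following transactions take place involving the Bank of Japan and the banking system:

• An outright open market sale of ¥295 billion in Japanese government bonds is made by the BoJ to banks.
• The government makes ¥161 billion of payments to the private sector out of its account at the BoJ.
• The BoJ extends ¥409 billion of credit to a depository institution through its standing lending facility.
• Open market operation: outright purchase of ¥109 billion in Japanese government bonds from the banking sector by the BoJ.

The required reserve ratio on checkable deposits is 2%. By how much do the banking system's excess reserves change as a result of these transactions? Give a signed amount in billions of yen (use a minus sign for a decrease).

OMO sale (to banks) ¥295 billion: reserves −¥295B, deposits 0.
Government spending ¥161 billion: reserves +¥161B, deposits +¥161B.
Discount-window loan ¥409 billion: reserves +¥409B, deposits 0.
OMO purchase (from banks) ¥109 billion: reserves +¥109B, deposits 0.
Totals: Δreserves = +¥384B, Δdeposits = +¥161B.
Δrequired reserves = 2% × +¥161B = +¥3.22B.
Δexcess reserves = Δreserves − Δrequired = +¥384B − (+¥3.22B) = +¥380.78 billion.

+¥380.78 billion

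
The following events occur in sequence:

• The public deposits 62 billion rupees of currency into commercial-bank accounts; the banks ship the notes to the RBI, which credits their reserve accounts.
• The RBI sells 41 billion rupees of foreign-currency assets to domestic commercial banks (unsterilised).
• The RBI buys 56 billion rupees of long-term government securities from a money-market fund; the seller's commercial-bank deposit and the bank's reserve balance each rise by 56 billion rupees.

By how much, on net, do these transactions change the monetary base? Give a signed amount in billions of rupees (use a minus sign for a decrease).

+15 billion

RBI balance sheet:
  Assets:      Securities +56B, Foreign assets −41B
  Liabilities: Bank reserves +77B, Currency in circulation −62B
Monetary base = currency + reserves: −62B + (+77B) = +15 billion.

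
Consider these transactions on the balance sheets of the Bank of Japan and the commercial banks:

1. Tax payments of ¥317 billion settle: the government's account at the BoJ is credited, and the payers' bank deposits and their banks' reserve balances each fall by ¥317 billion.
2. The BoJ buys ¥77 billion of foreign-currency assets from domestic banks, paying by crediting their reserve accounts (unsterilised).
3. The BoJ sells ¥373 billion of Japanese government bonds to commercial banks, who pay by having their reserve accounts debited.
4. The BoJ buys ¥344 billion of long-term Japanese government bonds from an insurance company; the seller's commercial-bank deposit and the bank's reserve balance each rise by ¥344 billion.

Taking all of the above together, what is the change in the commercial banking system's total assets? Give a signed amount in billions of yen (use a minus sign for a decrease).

+¥27 billion

Government account inflow ¥317 billion: bank balance sheets shrink → −¥317B.
FX purchase ¥77 billion: just an asset swap on bank balance sheets → 0.
OMO sale (to banks) ¥373 billion: just an asset swap on bank balance sheets → 0.
Asset purchase (from non-banks) ¥344 billion: bank balance sheets expand → +¥344B.
Net: −317 + 0 + 0 + 344 = +¥27 billion.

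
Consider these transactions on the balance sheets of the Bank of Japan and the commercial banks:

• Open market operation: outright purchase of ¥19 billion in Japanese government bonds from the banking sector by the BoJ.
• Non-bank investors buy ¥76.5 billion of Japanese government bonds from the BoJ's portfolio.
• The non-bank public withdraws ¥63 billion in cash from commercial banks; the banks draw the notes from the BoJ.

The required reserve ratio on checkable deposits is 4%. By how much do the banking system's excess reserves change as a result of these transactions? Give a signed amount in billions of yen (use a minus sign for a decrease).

-¥114.92 billion

OMO purchase (from banks) ¥19 billion: reserves +¥19B, deposits 0.
Asset sale (to non-banks) ¥76.5 billion: reserves −¥76.5B, deposits −¥76.5B.
Currency withdrawal ¥63 billion: reserves −¥63B, deposits −¥63B.
Totals: Δreserves = −¥120.5B, Δdeposits = −¥139.5B.
Δrequired reserves = 4% × −¥139.5B = −¥5.58B.
Δexcess reserves = Δreserves − Δrequired = −¥120.5B − (−¥5.58B) = -¥114.92 billion.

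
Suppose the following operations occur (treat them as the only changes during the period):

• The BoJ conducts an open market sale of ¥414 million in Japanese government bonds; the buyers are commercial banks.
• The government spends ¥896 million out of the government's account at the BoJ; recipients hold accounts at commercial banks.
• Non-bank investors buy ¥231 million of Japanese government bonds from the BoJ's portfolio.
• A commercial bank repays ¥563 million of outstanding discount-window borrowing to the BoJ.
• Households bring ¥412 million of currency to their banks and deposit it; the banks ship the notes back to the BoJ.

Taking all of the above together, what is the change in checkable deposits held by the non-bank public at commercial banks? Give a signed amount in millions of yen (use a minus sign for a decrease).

BoJ balance sheet:
  Assets:      Securities −¥645M, Loans to banks −¥563M
  Liabilities: Bank reserves +¥100M, Currency in circulation −¥412M, Government deposits −¥896M
Commercial banking system:
  Assets:      Reserves at CB +¥100M, Securities +¥414M
  Liabilities: Checkable deposits +¥1077M, Borrowings from CB −¥563M
So the change in checkable deposits held by the non-bank public at commercial banks is +¥1077 million.

+¥1077 million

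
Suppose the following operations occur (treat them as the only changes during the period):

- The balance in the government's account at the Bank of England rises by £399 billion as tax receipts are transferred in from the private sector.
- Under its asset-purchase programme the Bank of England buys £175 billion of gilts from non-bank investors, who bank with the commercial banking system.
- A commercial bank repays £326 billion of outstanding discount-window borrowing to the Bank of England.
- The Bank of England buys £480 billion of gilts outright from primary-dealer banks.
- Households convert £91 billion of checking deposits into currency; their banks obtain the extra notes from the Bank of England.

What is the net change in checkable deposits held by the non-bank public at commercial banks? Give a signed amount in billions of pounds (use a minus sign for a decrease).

-£315 billion

Government account inflow £399 billion: non-bank counterparties' bank balances fall → −£399B.
Asset purchase (from non-banks) £175 billion: non-bank counterparties' bank balances rise → +£175B.
Discount-window repayment £326 billion: the counterparty is a bank, so public deposits are unchanged → 0.
OMO purchase (from banks) £480 billion: the counterparty is a bank, so public deposits are unchanged → 0.
Currency withdrawal £91 billion: non-bank counterparties' bank balances fall → −£91B.
Net: −399 + 175 + 0 + 0 − 91 = -£315 billion.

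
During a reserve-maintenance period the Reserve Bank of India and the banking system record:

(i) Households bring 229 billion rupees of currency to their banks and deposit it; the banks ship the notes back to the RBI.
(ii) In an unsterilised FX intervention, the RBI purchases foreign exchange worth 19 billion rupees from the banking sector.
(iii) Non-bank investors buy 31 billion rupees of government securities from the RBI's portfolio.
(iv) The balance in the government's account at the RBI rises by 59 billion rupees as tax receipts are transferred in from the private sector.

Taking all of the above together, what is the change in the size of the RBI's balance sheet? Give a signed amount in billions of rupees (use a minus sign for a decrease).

-12 billion

RBI balance sheet:
  Assets:      Securities −31B, Foreign assets +19B
  Liabilities: Bank reserves +158B, Currency in circulation −229B, Government deposits +59B
Commercial banking system:
  Assets:      Reserves at CB +158B, Foreign assets −19B
  Liabilities: Checkable deposits +139B
Change in total RBI assets = -12 billion.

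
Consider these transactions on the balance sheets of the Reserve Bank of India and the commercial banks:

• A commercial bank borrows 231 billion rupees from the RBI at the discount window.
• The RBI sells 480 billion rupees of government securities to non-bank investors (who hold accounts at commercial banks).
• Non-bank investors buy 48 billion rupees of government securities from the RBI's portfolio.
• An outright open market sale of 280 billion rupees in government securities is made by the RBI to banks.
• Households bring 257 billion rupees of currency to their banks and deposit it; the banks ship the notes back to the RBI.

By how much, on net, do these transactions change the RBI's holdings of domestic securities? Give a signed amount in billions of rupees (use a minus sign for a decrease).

RBI balance sheet:
  Assets:      Securities −808B, Loans to banks +231B
  Liabilities: Bank reserves −320B, Currency in circulation −257B
So the change in the RBI's holdings of domestic securities is -808 billion.

-808 billion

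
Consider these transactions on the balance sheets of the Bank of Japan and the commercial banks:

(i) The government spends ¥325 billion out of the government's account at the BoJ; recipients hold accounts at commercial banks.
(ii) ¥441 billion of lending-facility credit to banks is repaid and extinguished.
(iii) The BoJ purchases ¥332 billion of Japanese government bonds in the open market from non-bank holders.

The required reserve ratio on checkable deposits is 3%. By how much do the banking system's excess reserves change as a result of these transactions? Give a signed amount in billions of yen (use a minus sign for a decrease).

Government spending ¥325 billion: reserves +¥325B, deposits +¥325B.
Discount-window repayment ¥441 billion: reserves −¥441B, deposits 0.
Asset purchase (from non-banks) ¥332 billion: reserves +¥332B, deposits +¥332B.
Totals: Δreserves = +¥216B, Δdeposits = +¥657B.
Δrequired reserves = 3% × +¥657B = +¥19.71B.
Δexcess reserves = Δreserves − Δrequired = +¥216B − (+¥19.71B) = +¥196.29 billion.

+¥196.29 billion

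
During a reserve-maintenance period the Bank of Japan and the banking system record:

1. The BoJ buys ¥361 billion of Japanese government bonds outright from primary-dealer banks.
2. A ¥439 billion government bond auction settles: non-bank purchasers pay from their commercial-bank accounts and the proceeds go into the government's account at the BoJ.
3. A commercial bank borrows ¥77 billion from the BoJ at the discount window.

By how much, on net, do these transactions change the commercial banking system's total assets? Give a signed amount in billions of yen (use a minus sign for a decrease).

OMO purchase (from banks) ¥361 billion: just an asset swap on bank balance sheets → 0.
Government account inflow ¥439 billion: bank balance sheets shrink → −¥439B.
Discount-window loan ¥77 billion: bank balance sheets expand → +¥77B.
Net: 0 − 439 + 77 = -¥362 billion.

-¥362 billion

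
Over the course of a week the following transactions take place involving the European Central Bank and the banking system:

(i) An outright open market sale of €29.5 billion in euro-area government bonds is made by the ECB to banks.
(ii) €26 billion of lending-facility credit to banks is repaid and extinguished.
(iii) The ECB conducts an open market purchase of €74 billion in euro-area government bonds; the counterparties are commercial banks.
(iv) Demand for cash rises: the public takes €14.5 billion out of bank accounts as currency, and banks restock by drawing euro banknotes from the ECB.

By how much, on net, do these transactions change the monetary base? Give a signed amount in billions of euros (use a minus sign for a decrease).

ECB balance sheet:
  Assets:      Securities +€44.5B, Loans to banks −€26B
  Liabilities: Bank reserves +€4B, Currency in circulation +€14.5B
Commercial banking system:
  Assets:      Reserves at CB +€4B, Securities −€44.5B
  Liabilities: Checkable deposits −€14.5B, Borrowings from CB −€26B
Monetary base = currency + reserves: +€14.5B + (+€4B) = +€18.5 billion.

+€18.5 billion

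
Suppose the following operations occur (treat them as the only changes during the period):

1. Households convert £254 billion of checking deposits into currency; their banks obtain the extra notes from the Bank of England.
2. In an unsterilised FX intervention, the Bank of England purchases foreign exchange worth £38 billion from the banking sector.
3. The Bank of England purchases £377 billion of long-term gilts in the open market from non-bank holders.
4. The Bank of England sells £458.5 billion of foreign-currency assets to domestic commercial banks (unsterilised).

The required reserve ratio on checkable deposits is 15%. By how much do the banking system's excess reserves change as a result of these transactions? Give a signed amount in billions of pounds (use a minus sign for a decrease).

-£315.95 billion

Currency withdrawal £254 billion: reserves −£254B, deposits −£254B.
FX purchase £38 billion: reserves +£38B, deposits 0.
Asset purchase (from non-banks) £377 billion: reserves +£377B, deposits +£377B.
FX sale £458.5 billion: reserves −£458.5B, deposits 0.
Totals: Δreserves = −£297.5B, Δdeposits = +£123B.
Δrequired reserves = 15% × +£123B = +£18.45B.
Δexcess reserves = Δreserves − Δrequired = −£297.5B − (+£18.45B) = -£315.95 billion.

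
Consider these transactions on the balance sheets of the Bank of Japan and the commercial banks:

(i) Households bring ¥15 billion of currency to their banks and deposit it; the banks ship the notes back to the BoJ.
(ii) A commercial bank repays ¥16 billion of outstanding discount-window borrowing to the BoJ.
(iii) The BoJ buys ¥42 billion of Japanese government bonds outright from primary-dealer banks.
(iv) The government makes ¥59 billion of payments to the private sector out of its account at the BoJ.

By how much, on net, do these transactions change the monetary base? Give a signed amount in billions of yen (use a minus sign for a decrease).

BoJ balance sheet:
  Assets:      Securities +¥42B, Loans to banks −¥16B
  Liabilities: Bank reserves +¥100B, Currency in circulation −¥15B, Government deposits −¥59B
Commercial banking system:
  Assets:      Reserves at CB +¥100B, Securities −¥42B
  Liabilities: Checkable deposits +¥74B, Borrowings from CB −¥16B
Monetary base = currency + reserves: −¥15B + (+¥100B) = +¥85 billion.

+¥85 billion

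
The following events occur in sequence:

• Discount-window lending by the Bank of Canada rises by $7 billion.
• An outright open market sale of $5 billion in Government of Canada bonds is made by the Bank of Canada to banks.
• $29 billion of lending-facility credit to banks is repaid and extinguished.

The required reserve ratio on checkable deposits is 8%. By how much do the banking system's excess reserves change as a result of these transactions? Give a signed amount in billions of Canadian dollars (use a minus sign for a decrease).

-$27 billion

Discount-window loan $7 billion: reserves +$7B, deposits 0.
OMO sale (to banks) $5 billion: reserves −$5B, deposits 0.
Discount-window repayment $29 billion: reserves −$29B, deposits 0.
Totals: Δreserves = −$27B, Δdeposits = 0.
Δrequired reserves = 8% × 0 = 0.
Δexcess reserves = Δreserves − Δrequired = −$27B − (0) = -$27 billion.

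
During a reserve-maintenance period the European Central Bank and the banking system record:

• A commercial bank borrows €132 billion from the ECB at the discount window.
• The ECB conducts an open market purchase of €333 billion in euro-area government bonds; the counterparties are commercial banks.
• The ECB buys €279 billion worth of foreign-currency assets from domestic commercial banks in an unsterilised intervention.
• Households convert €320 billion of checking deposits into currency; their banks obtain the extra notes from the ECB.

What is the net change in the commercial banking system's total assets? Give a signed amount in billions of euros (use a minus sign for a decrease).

-€188 billion

Discount-window loan €132 billion: bank balance sheets expand → +€132B.
OMO purchase (from banks) €333 billion: just an asset swap on bank balance sheets → 0.
FX purchase €279 billion: just an asset swap on bank balance sheets → 0.
Currency withdrawal €320 billion: bank balance sheets shrink → −€320B.
Net: 132 + 0 + 0 − 320 = -€188 billion.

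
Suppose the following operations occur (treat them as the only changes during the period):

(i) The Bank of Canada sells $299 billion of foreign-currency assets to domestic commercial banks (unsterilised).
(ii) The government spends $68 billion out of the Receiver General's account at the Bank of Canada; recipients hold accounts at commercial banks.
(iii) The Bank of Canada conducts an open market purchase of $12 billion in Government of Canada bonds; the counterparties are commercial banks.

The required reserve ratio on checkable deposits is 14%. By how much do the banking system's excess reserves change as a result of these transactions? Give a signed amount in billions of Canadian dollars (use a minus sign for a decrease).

FX sale $299 billion: reserves −$299B, deposits 0.
Government spending $68 billion: reserves +$68B, deposits +$68B.
OMO purchase (from banks) $12 billion: reserves +$12B, deposits 0.
Totals: Δreserves = −$219B, Δdeposits = +$68B.
Δrequired reserves = 14% × +$68B = +$9.52B.
Δexcess reserves = Δreserves − Δrequired = −$219B − (+$9.52B) = -$228.52 billion.

-$228.52 billion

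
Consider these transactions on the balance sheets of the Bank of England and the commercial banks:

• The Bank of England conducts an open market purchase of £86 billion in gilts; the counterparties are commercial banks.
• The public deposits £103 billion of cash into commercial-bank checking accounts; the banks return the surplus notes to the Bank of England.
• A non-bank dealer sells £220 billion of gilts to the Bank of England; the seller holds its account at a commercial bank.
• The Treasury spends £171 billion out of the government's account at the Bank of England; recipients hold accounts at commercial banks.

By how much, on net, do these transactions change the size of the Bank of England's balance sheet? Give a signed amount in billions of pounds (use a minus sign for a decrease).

OMO purchase (from banks) £86 billion: a Bank of England asset is acquired → +£86B.
Currency deposit £103 billion: only the composition of liabilities changes → 0.
Asset purchase (from non-banks) £220 billion: a Bank of England asset is acquired → +£220B.
Government spending £171 billion: only the composition of liabilities changes → 0.
Net: 86 + 0 + 220 + 0 = +£306 billion.

+£306 billion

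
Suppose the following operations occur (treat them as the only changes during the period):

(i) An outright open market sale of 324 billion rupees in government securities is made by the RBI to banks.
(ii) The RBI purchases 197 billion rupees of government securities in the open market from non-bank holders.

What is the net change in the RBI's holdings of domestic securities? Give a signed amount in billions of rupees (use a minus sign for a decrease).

-127 billion

RBI balance sheet:
  Assets:      Securities −127B
  Liabilities: Bank reserves −127B
So the change in the RBI's holdings of domestic securities is -127 billion.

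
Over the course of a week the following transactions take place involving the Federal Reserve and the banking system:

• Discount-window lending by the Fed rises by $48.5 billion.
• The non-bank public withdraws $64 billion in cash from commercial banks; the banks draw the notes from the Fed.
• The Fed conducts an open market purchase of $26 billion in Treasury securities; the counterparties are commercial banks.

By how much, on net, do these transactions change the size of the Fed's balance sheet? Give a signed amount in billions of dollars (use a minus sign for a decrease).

Discount-window loan $48.5 billion: a Fed asset is acquired → +$48.5B.
Currency withdrawal $64 billion: only the composition of liabilities changes → 0.
OMO purchase (from banks) $26 billion: a Fed asset is acquired → +$26B.
Net: 48.5 + 0 + 26 = +$74.5 billion.

+$74.5 billion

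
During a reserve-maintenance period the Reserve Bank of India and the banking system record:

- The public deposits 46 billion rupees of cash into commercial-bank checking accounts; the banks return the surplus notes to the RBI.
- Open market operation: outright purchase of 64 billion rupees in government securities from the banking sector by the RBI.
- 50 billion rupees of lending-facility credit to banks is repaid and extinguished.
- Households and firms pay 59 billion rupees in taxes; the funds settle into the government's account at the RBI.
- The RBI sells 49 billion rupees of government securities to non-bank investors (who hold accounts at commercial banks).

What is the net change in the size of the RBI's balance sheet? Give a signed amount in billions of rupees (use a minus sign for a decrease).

Currency deposit 46 billion rupees: only the composition of liabilities changes → 0.
OMO purchase (from banks) 64 billion rupees: an RBI asset is acquired → +64B.
Discount-window repayment 50 billion rupees: an RBI asset is shed → −50B.
Government account inflow 59 billion rupees: only the composition of liabilities changes → 0.
Asset sale (to non-banks) 49 billion rupees: an RBI asset is shed → −49B.
Net: 0 + 64 − 50 + 0 − 49 = -35 billion.

-35 billion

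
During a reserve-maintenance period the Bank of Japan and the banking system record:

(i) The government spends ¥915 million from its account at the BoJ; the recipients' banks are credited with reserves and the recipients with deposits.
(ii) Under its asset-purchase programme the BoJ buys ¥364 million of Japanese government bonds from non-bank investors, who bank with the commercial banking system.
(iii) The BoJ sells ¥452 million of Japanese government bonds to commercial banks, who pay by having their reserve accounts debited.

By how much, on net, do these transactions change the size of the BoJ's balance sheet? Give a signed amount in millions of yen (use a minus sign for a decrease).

Government spending ¥915 million: only the composition of liabilities changes → 0.
Asset purchase (from non-banks) ¥364 million: a BoJ asset is acquired → +¥364M.
OMO sale (to banks) ¥452 million: a BoJ asset is shed → −¥452M.
Net: 0 + 364 − 452 = -¥88 million.

-¥88 million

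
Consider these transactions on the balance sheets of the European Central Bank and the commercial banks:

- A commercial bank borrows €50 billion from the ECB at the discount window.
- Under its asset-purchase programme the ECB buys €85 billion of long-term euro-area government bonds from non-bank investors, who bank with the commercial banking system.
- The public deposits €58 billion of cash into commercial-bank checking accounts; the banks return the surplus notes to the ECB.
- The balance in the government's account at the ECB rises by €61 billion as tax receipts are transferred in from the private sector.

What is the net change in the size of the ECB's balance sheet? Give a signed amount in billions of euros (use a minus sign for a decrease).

+€135 billion

ECB balance sheet:
  Assets:      Securities +€85B, Loans to banks +€50B
  Liabilities: Bank reserves +€132B, Currency in circulation −€58B, Government deposits +€61B
Commercial banking system:
  Assets:      Reserves at CB +€132B
  Liabilities: Checkable deposits +€82B, Borrowings from CB +€50B
Change in total ECB assets = +€135 billion.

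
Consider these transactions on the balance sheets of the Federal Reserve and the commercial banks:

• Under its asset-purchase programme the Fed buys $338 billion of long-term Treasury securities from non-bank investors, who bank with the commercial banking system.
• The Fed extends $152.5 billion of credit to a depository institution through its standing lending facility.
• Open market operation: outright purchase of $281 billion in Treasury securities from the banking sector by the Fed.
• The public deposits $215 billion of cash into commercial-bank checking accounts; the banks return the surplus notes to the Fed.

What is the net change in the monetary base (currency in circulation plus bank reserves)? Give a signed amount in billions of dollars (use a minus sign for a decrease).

Asset purchase (from non-banks) $338 billion: Fed balance sheet expands → +$338B.
Discount-window loan $152.5 billion: Fed balance sheet expands → +$152.5B.
OMO purchase (from banks) $281 billion: Fed balance sheet expands → +$281B.
Currency deposit $215 billion: just a shift between currency and reserves — both are base money → 0.
Net: 338 + 152.5 + 281 + 0 = +$771.5 billion.

+$771.5 billion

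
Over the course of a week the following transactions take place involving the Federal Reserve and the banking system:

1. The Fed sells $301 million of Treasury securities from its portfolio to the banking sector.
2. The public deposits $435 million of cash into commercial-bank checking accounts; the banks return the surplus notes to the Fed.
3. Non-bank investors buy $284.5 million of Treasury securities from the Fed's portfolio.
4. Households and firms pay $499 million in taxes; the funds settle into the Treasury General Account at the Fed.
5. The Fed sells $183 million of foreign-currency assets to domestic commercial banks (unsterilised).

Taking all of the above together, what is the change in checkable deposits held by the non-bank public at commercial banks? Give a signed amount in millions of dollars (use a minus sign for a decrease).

-$348.5 million

OMO sale (to banks) $301 million: the counterparty is a bank, so public deposits are unchanged → 0.
Currency deposit $435 million: non-bank counterparties' bank balances rise → +$435M.
Asset sale (to non-banks) $284.5 million: non-bank counterparties' bank balances fall → −$284.5M.
Government account inflow $499 million: non-bank counterparties' bank balances fall → −$499M.
FX sale $183 million: the counterparty is a bank, so public deposits are unchanged → 0.
Net: 0 + 435 − 284.5 − 499 + 0 = -$348.5 million.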